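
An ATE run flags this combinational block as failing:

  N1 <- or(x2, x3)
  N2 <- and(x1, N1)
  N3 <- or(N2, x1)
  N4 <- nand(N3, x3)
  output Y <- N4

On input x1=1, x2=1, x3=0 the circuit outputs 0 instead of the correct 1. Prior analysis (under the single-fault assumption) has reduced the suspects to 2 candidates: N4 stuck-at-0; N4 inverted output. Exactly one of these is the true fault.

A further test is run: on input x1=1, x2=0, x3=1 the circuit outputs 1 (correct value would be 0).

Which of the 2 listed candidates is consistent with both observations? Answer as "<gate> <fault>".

N4 inverted output

Evaluate each candidate on input x1=1, x2=0, x3=1:
  N4 stuck-at-0: N1=1, N2=1, N3=1, N4=0 [stuck-at-0] → 0 — eliminated
  N4 inverted output: N1=1, N2=1, N3=1, N4=1 [inverted output] → 1 — matches
Only N4 inverted output reproduces the observed 1.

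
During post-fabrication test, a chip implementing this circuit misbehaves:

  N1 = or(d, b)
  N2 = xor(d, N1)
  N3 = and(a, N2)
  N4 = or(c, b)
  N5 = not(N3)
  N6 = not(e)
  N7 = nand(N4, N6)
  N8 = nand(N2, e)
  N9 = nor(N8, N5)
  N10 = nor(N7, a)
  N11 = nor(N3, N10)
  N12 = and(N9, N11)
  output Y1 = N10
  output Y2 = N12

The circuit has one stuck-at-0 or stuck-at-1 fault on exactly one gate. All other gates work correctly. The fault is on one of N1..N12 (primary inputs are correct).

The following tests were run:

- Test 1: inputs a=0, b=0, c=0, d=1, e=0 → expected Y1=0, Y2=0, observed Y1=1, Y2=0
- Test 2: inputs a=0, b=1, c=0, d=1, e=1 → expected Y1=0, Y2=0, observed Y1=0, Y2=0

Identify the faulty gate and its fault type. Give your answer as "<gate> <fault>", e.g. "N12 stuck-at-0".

Fault-free values for test 1 (a=0, b=0, c=0, d=1, e=0): N1=1, N2=0, N3=0, N4=0, N5=1, N6=1, N7=1, N8=1, N9=0, N10=0, N11=1, N12=0, giving Y1=0, Y2=0. Observed Y1=1, Y2=0.
Test 1: faults giving observed Y1=1, Y2=0 are {N4 stuck-at-1, N7 stuck-at-0, N10 stuck-at-1}.
Test 2 (a=0, b=1, c=0, d=1, e=1): fault-free N1=1, N2=0, N3=0, N4=1, N5=1, N6=0, N7=1, N8=1, N9=0, N10=0, N11=1, N12=0 → Y1=0, Y2=0; observed Y1=0, Y2=0. Eliminates N7 stuck-at-0, N10 stuck-at-1.
Only N4 stuck-at-1 is consistent with every test.

N4 stuck-at-1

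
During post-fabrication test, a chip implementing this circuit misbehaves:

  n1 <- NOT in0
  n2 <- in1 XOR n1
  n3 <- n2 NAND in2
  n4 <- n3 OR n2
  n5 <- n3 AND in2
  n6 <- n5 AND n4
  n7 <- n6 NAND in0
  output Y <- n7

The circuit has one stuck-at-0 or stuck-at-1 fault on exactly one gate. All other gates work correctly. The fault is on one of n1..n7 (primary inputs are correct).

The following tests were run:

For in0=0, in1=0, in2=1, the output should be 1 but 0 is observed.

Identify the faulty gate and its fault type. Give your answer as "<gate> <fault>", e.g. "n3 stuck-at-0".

n7 stuck-at-0

Fault-free values for test 1 (in0=0, in1=0, in2=1): n1=1, n2=1, n3=0, n4=1, n5=0, n6=0, n7=1, giving Y=1. Observed 0.
Test 1: faults giving observed 0 are {n7 stuck-at-0}.
Only n7 stuck-at-0 is consistent with every test.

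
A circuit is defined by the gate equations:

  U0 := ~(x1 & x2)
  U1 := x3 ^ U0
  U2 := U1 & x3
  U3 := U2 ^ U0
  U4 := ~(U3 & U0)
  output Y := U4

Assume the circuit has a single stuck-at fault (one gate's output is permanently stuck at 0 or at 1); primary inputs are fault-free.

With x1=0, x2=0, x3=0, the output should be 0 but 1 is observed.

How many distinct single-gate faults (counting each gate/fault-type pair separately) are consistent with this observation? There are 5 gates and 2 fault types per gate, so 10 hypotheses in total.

Fault-free: U0=1, U1=1, U2=0, U3=1, U4=0 → 0. Observed 1.
  U0 stuck-at-0: output 1 ✓
  U0 stuck-at-1: output 0 ✗
  U1 stuck-at-0: output 0 ✗
  U1 stuck-at-1: output 0 ✗
  U2 stuck-at-0: output 0 ✗
  U2 stuck-at-1: output 1 ✓
  U3 stuck-at-0: output 1 ✓
  U3 stuck-at-1: output 0 ✗
  U4 stuck-at-0: output 0 ✗
  U4 stuck-at-1: output 1 ✓
Consistent faults: {U0 stuck-at-0, U2 stuck-at-1, U3 stuck-at-0, U4 stuck-at-1} — 4 in all.

4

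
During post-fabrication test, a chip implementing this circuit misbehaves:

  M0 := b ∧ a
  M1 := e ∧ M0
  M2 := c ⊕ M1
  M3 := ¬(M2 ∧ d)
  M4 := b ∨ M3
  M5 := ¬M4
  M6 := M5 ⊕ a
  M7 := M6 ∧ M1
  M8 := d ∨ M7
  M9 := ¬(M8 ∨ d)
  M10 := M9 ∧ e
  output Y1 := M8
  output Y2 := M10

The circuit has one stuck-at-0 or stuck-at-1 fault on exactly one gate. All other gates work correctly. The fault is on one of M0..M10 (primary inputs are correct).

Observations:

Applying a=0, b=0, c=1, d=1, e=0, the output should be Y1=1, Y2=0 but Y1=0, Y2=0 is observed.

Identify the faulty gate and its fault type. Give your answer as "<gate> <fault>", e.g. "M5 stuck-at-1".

Fault-free values for test 1 (a=0, b=0, c=1, d=1, e=0): M0=0, M1=0, M2=1, M3=0, M4=0, M5=1, M6=1, M7=0, M8=1, M9=0, M10=0, giving Y1=1, Y2=0. Observed Y1=0, Y2=0.
Test 1: faults giving observed Y1=0, Y2=0 are {M8 stuck-at-0}.
Only M8 stuck-at-0 is consistent with every test.

M8 stuck-at-0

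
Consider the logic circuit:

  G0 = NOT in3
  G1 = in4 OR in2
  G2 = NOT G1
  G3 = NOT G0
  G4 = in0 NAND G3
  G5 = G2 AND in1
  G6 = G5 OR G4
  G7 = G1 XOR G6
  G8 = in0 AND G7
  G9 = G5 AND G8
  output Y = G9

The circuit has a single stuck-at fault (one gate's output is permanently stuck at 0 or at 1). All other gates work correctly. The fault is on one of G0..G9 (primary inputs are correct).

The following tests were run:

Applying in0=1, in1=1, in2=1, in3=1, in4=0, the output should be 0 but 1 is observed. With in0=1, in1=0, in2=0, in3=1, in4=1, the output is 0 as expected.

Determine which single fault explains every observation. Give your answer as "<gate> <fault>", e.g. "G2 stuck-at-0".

G1 stuck-at-0

Fault-free values for test 1 (in0=1, in1=1, in2=1, in3=1, in4=0): G0=0, G1=1, G2=0, G3=1, G4=0, G5=0, G6=0, G7=1, G8=1, G9=0, giving Y=0. Observed 1.
Test 1: faults giving observed 1 are {G1 stuck-at-0, G9 stuck-at-1}.
Test 2 (in0=1, in1=0, in2=0, in3=1, in4=1): fault-free G0=0, G1=1, G2=0, G3=1, G4=0, G5=0, G6=0, G7=1, G8=1, G9=0 → 0; observed 0. Eliminates G9 stuck-at-1.
Only G1 stuck-at-0 is consistent with every test.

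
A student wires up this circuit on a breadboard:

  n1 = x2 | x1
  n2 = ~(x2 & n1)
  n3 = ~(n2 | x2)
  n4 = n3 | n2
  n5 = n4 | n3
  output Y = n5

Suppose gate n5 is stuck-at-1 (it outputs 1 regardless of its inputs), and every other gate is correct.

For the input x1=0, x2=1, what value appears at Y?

Propagate with n5 forced: n1=1, n2=0, n3=0, n4=0, n5=1 [stuck-at-1].
So Y = 1. (Without the fault it would be 0.)

1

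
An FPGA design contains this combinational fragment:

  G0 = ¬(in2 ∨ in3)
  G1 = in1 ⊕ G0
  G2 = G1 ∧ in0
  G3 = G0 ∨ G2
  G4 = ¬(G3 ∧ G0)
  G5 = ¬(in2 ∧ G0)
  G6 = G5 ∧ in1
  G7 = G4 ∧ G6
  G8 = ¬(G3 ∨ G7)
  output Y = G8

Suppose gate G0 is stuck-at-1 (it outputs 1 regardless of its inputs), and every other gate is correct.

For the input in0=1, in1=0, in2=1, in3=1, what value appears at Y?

0

Propagate with G0 forced: G0=1 [stuck-at-1], G1=1, G2=1, G3=1, G4=0, G5=0, G6=0, G7=0, G8=0.
So Y = 0. (Without the fault it would be 1.)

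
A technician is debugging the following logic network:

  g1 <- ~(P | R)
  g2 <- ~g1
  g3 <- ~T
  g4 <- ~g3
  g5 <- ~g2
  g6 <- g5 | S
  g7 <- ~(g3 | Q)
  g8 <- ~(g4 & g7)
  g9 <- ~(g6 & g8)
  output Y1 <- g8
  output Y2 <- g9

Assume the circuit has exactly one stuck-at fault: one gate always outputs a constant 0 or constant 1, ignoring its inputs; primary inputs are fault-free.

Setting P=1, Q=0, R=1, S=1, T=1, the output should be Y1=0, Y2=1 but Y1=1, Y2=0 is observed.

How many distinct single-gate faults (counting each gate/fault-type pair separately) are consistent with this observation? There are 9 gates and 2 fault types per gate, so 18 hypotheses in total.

4

Fault-free: g1=0, g2=1, g3=0, g4=1, g5=0, g6=1, g7=1, g8=0, g9=1 → Y1=0, Y2=1. Observed Y1=1, Y2=0.
  g1: none of the 2 fault types match ✗
  g2: none of the 2 fault types match ✗
  g3: stuck-at-1 ✓; others ✗
  g4: stuck-at-0 ✓; others ✗
  g5: none of the 2 fault types match ✗
  g6: none of the 2 fault types match ✗
  g7: stuck-at-0 ✓; others ✗
  g8: stuck-at-1 ✓; others ✗
  g9: none of the 2 fault types match ✗
Consistent faults: {g3 stuck-at-1, g4 stuck-at-0, g7 stuck-at-0, g8 stuck-at-1} — 4 in all.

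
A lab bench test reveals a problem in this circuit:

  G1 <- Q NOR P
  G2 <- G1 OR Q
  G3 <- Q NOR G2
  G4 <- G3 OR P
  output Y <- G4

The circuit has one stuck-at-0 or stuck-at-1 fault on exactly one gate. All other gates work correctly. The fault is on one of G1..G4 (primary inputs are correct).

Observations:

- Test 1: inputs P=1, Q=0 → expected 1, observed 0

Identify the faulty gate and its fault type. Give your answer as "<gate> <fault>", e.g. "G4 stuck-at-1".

Fault-free values for test 1 (P=1, Q=0): G1=0, G2=0, G3=1, G4=1, giving Y=1. Observed 0.
Test 1: faults giving observed 0 are {G4 stuck-at-0}.
Only G4 stuck-at-0 is consistent with every test.

G4 stuck-at-0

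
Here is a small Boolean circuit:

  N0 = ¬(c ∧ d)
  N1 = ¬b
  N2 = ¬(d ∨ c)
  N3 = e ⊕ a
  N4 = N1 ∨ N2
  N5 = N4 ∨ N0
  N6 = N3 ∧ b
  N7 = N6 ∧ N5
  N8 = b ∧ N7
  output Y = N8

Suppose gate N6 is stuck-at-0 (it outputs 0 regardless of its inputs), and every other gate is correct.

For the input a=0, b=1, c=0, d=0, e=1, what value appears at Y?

0

Propagate with N6 forced: N0=1, N1=0, N2=1, N3=1, N4=1, N5=1, N6=0 [stuck-at-0], N7=0, N8=0.
So Y = 0. (Without the fault it would be 1.)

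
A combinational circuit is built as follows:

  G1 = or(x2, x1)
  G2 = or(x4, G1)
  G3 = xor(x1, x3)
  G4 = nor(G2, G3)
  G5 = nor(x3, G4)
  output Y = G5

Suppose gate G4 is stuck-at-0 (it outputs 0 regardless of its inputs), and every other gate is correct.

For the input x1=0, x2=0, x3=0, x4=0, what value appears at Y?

1

Propagate with G4 forced: G1=0, G2=0, G3=0, G4=0 [stuck-at-0], G5=1.
So Y = 1. (Without the fault it would be 0.)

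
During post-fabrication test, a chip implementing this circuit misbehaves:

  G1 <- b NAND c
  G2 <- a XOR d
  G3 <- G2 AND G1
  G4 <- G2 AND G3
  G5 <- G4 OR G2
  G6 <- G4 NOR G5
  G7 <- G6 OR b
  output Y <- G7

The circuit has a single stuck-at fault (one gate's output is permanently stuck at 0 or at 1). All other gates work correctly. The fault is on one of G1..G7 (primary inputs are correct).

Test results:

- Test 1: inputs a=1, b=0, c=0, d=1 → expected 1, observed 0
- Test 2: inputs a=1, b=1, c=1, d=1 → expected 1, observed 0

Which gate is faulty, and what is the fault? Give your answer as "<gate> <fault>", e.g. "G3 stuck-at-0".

Fault-free values for test 1 (a=1, b=0, c=0, d=1): G1=1, G2=0, G3=0, G4=0, G5=0, G6=1, G7=1, giving Y=1. Observed 0.
Test 1: faults giving observed 0 are {G2 stuck-at-1, G4 stuck-at-1, G5 stuck-at-1, G6 stuck-at-0, G7 stuck-at-0}.
Test 2 (a=1, b=1, c=1, d=1): fault-free G1=0, G2=0, G3=0, G4=0, G5=0, G6=1, G7=1 → 1; observed 0. Eliminates G2 stuck-at-1, G4 stuck-at-1, G5 stuck-at-1, G6 stuck-at-0.
Only G7 stuck-at-0 is consistent with every test.

G7 stuck-at-0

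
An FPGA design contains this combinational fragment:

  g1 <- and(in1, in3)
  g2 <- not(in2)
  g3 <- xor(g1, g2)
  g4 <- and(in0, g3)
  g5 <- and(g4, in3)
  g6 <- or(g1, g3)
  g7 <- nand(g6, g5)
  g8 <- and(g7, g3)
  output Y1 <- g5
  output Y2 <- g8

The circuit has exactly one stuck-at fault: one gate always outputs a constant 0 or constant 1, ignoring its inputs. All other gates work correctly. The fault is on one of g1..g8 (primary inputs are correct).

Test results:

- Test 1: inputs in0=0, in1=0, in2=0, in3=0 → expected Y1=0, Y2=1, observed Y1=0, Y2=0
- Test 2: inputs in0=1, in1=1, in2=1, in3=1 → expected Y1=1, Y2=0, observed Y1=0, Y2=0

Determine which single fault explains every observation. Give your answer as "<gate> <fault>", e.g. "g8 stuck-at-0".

g3 stuck-at-0

Fault-free values for test 1 (in0=0, in1=0, in2=0, in3=0): g1=0, g2=1, g3=1, g4=0, g5=0, g6=1, g7=1, g8=1, giving Y1=0, Y2=1. Observed Y1=0, Y2=0.
Test 1: faults giving observed Y1=0, Y2=0 are {g1 stuck-at-1, g2 stuck-at-0, g3 stuck-at-0, g7 stuck-at-0, g8 stuck-at-0}.
Test 2 (in0=1, in1=1, in2=1, in3=1): fault-free g1=1, g2=0, g3=1, g4=1, g5=1, g6=1, g7=0, g8=0 → Y1=1, Y2=0; observed Y1=0, Y2=0. Eliminates g1 stuck-at-1, g2 stuck-at-0, g7 stuck-at-0, g8 stuck-at-0.
Only g3 stuck-at-0 is consistent with every test.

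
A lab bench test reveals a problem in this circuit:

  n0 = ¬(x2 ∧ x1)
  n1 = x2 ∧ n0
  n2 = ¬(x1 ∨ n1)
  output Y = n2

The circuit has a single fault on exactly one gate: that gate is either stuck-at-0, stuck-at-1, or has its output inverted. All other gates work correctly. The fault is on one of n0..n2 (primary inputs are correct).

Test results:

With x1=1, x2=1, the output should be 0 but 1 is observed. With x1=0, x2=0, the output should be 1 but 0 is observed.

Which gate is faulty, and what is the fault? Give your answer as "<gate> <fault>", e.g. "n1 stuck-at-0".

n2 inverted output

Fault-free values for test 1 (x1=1, x2=1): n0=0, n1=0, n2=0, giving Y=0. Observed 1.
Test 1: faults giving observed 1 are {n2 stuck-at-1, n2 inverted output}.
Test 2 (x1=0, x2=0): fault-free n0=1, n1=0, n2=1 → 1; observed 0. Eliminates n2 stuck-at-1.
Only n2 inverted output is consistent with every test.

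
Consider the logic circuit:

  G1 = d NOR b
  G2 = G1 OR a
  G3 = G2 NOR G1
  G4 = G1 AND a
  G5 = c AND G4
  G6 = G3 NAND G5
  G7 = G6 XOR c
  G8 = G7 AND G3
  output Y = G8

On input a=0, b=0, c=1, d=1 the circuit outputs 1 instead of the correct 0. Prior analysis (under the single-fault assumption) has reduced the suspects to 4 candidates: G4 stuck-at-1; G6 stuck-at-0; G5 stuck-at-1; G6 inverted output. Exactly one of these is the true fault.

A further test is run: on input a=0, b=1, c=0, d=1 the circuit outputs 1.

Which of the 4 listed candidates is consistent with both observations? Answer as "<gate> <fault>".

G4 stuck-at-1

Evaluate each candidate on input a=0, b=1, c=0, d=1:
  G4 stuck-at-1: G1=0, G2=0, G3=1, G4=1 [stuck-at-1], G5=0, G6=1, G7=1, G8=1 → 1 — matches
  G6 stuck-at-0: G1=0, G2=0, G3=1, G4=0, G5=0, G6=0 [stuck-at-0], G7=0, G8=0 → 0 — eliminated
  G5 stuck-at-1: G1=0, G2=0, G3=1, G4=0, G5=1 [stuck-at-1], G6=0, G7=0, G8=0 → 0 — eliminated
  G6 inverted output: G1=0, G2=0, G3=1, G4=0, G5=0, G6=0 [inverted output], G7=0, G8=0 → 0 — eliminated
Only G4 stuck-at-1 reproduces the observed 1.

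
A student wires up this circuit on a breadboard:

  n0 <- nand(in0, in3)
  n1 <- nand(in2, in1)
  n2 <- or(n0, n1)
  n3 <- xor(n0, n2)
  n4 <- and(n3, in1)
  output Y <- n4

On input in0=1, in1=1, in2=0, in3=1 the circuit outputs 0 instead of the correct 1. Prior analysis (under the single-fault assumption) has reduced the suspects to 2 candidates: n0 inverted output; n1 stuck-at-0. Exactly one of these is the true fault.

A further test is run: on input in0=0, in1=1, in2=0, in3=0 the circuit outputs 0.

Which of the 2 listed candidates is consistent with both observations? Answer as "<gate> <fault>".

n1 stuck-at-0

Evaluate each candidate on input in0=0, in1=1, in2=0, in3=0:
  n0 inverted output: n0=0 [inverted output], n1=1, n2=1, n3=1, n4=1 → 1 — eliminated
  n1 stuck-at-0: n0=1, n1=0 [stuck-at-0], n2=1, n3=0, n4=0 → 0 — matches
Only n1 stuck-at-0 reproduces the observed 0.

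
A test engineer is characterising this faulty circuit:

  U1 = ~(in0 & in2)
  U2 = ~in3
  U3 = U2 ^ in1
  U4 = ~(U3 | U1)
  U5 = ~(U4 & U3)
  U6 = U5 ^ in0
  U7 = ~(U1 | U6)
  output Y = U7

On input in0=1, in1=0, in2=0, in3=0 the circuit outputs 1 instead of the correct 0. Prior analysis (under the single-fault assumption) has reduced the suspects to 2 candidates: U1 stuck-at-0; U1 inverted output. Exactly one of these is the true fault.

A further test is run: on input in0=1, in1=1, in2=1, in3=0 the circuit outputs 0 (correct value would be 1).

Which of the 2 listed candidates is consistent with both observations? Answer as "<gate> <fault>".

Evaluate each candidate on input in0=1, in1=1, in2=1, in3=0:
  U1 stuck-at-0: U1=0 [stuck-at-0], U2=1, U3=0, U4=1, U5=1, U6=0, U7=1 → 1 — eliminated
  U1 inverted output: U1=1 [inverted output], U2=1, U3=0, U4=0, U5=1, U6=0, U7=0 → 0 — matches
Only U1 inverted output reproduces the observed 0.

U1 inverted output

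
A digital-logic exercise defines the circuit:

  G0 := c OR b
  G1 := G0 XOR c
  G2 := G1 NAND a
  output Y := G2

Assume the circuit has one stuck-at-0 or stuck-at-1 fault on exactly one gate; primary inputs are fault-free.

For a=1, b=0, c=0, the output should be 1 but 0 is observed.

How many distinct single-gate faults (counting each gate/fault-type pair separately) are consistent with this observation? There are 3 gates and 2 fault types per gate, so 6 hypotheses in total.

Fault-free: G0=0, G1=0, G2=1 → 1. Observed 0.
  G0 stuck-at-0: output 1 ✗
  G0 stuck-at-1: output 0 ✓
  G1 stuck-at-0: output 1 ✗
  G1 stuck-at-1: output 0 ✓
  G2 stuck-at-0: output 0 ✓
  G2 stuck-at-1: output 1 ✗
Consistent faults: {G0 stuck-at-1, G1 stuck-at-1, G2 stuck-at-0} — 3 in all.

3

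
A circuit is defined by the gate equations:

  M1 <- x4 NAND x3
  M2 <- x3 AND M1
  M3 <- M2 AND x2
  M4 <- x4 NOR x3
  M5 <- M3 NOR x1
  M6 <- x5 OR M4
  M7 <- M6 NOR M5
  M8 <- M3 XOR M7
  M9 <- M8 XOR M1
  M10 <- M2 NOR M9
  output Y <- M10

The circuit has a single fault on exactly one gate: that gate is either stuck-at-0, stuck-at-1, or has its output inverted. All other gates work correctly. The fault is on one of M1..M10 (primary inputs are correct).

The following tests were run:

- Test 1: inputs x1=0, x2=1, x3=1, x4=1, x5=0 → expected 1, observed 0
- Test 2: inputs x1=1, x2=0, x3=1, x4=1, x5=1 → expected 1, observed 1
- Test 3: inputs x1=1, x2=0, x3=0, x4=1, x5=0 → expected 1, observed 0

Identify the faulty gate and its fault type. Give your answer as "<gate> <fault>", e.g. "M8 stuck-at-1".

Fault-free values for test 1 (x1=0, x2=1, x3=1, x4=1, x5=0): M1=0, M2=0, M3=0, M4=0, M5=1, M6=0, M7=0, M8=0, M9=0, M10=1, giving Y=1. Observed 0.
Test 1: faults giving observed 0 are {M1 stuck-at-1, M1 inverted output, M2 stuck-at-1, M2 inverted output, M5 stuck-at-0, M5 inverted output, M7 stuck-at-1, M7 inverted output, M8 stuck-at-1, M8 inverted output, M9 stuck-at-1, M9 inverted output, M10 stuck-at-0, M10 inverted output}.
Test 2 (x1=1, x2=0, x3=1, x4=1, x5=1): fault-free M1=0, M2=0, M3=0, M4=0, M5=0, M6=1, M7=0, M8=0, M9=0, M10=1 → 1; observed 1. Eliminates M1 stuck-at-1, M1 inverted output, M2 stuck-at-1, M2 inverted output, M7 stuck-at-1, M7 inverted output, M8 stuck-at-1, M8 inverted output, M9 stuck-at-1, M9 inverted output, M10 stuck-at-0, M10 inverted output.
Test 3 (x1=1, x2=0, x3=0, x4=1, x5=0): fault-free M1=1, M2=0, M3=0, M4=0, M5=0, M6=0, M7=1, M8=1, M9=0, M10=1 → 1; observed 0. Eliminates M5 stuck-at-0.
Only M5 inverted output is consistent with every test.

M5 inverted output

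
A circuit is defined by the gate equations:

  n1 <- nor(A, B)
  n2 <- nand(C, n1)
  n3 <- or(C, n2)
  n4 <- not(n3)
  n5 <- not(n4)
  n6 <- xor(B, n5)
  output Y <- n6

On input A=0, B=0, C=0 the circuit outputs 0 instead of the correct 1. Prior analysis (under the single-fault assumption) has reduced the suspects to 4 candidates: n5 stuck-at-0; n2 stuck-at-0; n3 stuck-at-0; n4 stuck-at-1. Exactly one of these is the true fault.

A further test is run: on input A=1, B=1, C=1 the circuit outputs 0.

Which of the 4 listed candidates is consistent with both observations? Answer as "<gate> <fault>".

n2 stuck-at-0

Evaluate each candidate on input A=1, B=1, C=1:
  n5 stuck-at-0: n1=0, n2=1, n3=1, n4=0, n5=0 [stuck-at-0], n6=1 → 1 — eliminated
  n2 stuck-at-0: n1=0, n2=0 [stuck-at-0], n3=1, n4=0, n5=1, n6=0 → 0 — matches
  n3 stuck-at-0: n1=0, n2=1, n3=0 [stuck-at-0], n4=1, n5=0, n6=1 → 1 — eliminated
  n4 stuck-at-1: n1=0, n2=1, n3=1, n4=1 [stuck-at-1], n5=0, n6=1 → 1 — eliminated
Only n2 stuck-at-0 reproduces the observed 0.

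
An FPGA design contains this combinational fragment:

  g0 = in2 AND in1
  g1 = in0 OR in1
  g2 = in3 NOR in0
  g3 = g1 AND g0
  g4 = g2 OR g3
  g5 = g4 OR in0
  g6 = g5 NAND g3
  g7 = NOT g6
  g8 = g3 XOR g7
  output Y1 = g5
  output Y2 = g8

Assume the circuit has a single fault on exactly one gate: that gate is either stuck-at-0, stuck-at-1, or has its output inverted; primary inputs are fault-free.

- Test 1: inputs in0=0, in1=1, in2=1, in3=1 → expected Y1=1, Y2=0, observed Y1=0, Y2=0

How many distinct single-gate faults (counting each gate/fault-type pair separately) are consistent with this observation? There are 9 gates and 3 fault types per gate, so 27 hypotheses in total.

Fault-free: g0=1, g1=1, g2=0, g3=1, g4=1, g5=1, g6=0, g7=1, g8=0 → Y1=1, Y2=0. Observed Y1=0, Y2=0.
  g0: stuck-at-0, inverted output ✓; others ✗
  g1: stuck-at-0, inverted output ✓; others ✗
  g2: none of the 3 fault types match ✗
  g3: stuck-at-0, inverted output ✓; others ✗
  g4: none of the 3 fault types match ✗
  g5: none of the 3 fault types match ✗
  g6: none of the 3 fault types match ✗
  g7: none of the 3 fault types match ✗
  g8: none of the 3 fault types match ✗
Consistent faults: {g0 stuck-at-0, g0 inverted output, g1 stuck-at-0, g1 inverted output, g3 stuck-at-0, g3 inverted output} — 6 in all.

6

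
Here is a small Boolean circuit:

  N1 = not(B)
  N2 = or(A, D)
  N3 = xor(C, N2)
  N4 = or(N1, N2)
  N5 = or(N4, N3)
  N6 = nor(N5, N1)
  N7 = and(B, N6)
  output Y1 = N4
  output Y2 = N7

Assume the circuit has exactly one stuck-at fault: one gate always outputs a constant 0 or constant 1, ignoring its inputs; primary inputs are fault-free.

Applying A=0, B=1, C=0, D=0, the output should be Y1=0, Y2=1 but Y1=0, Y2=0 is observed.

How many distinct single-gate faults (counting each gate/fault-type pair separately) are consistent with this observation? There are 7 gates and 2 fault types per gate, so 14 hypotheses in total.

Fault-free: N1=0, N2=0, N3=0, N4=0, N5=0, N6=1, N7=1 → Y1=0, Y2=1. Observed Y1=0, Y2=0.
  N1 stuck-at-0: output Y1=0, Y2=1 ✗
  N1 stuck-at-1: output Y1=1, Y2=0 ✗
  N2 stuck-at-0: output Y1=0, Y2=1 ✗
  N2 stuck-at-1: output Y1=1, Y2=0 ✗
  N3 stuck-at-0: output Y1=0, Y2=1 ✗
  N3 stuck-at-1: output Y1=0, Y2=0 ✓
  N4 stuck-at-0: output Y1=0, Y2=1 ✗
  N4 stuck-at-1: output Y1=1, Y2=0 ✗
  N5 stuck-at-0: output Y1=0, Y2=1 ✗
  N5 stuck-at-1: output Y1=0, Y2=0 ✓
  N6 stuck-at-0: output Y1=0, Y2=0 ✓
  N6 stuck-at-1: output Y1=0, Y2=1 ✗
  N7 stuck-at-0: output Y1=0, Y2=0 ✓
  N7 stuck-at-1: output Y1=0, Y2=1 ✗
Consistent faults: {N3 stuck-at-1, N5 stuck-at-1, N6 stuck-at-0, N7 stuck-at-0} — 4 in all.

4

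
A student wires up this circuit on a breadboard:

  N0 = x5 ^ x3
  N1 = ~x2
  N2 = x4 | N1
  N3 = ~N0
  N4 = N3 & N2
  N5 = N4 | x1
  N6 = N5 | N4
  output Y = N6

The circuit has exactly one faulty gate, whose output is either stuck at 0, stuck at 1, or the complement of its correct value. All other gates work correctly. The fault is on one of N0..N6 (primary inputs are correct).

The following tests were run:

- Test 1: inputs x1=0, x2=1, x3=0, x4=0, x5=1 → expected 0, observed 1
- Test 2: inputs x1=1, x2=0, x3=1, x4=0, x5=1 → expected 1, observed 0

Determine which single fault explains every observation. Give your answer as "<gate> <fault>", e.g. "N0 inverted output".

Fault-free values for test 1 (x1=0, x2=1, x3=0, x4=0, x5=1): N0=1, N1=0, N2=0, N3=0, N4=0, N5=0, N6=0, giving Y=0. Observed 1.
Test 1: faults giving observed 1 are {N4 stuck-at-1, N4 inverted output, N5 stuck-at-1, N5 inverted output, N6 stuck-at-1, N6 inverted output}.
Test 2 (x1=1, x2=0, x3=1, x4=0, x5=1): fault-free N0=0, N1=1, N2=1, N3=1, N4=1, N5=1, N6=1 → 1; observed 0. Eliminates N4 stuck-at-1, N4 inverted output, N5 stuck-at-1, N5 inverted output, N6 stuck-at-1.
Only N6 inverted output is consistent with every test.

N6 inverted output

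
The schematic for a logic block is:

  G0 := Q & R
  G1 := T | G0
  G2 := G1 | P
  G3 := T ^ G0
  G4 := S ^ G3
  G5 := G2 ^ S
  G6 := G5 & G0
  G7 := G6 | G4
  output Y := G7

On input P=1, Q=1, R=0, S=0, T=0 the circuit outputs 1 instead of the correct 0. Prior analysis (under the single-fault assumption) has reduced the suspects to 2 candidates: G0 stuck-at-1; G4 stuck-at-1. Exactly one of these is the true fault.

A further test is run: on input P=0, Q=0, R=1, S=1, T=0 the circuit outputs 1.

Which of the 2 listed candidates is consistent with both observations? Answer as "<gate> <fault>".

Evaluate each candidate on input P=0, Q=0, R=1, S=1, T=0:
  G0 stuck-at-1: G0=1 [stuck-at-1], G1=1, G2=1, G3=1, G4=0, G5=0, G6=0, G7=0 → 0 — eliminated
  G4 stuck-at-1: G0=0, G1=0, G2=0, G3=0, G4=1 [stuck-at-1], G5=1, G6=0, G7=1 → 1 — matches
Only G4 stuck-at-1 reproduces the observed 1.

G4 stuck-at-1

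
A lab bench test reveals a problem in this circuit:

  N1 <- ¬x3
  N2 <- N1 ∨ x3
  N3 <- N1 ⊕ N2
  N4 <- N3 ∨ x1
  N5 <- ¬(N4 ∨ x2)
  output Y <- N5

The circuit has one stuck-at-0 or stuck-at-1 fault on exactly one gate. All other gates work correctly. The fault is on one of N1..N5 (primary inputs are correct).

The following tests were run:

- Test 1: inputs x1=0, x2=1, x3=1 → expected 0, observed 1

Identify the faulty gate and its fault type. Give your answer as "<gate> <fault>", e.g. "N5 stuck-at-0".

Fault-free values for test 1 (x1=0, x2=1, x3=1): N1=0, N2=1, N3=1, N4=1, N5=0, giving Y=0. Observed 1.
Test 1: faults giving observed 1 are {N5 stuck-at-1}.
Only N5 stuck-at-1 is consistent with every test.

N5 stuck-at-1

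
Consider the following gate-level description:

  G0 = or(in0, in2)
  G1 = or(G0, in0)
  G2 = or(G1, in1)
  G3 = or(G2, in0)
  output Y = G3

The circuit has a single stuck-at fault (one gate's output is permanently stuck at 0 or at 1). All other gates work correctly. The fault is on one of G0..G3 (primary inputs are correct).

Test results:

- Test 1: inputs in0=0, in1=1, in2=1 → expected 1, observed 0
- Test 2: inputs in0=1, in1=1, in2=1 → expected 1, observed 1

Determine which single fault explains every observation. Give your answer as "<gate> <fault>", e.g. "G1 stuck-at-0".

Fault-free values for test 1 (in0=0, in1=1, in2=1): G0=1, G1=1, G2=1, G3=1, giving Y=1. Observed 0.
Test 1: faults giving observed 0 are {G2 stuck-at-0, G3 stuck-at-0}.
Test 2 (in0=1, in1=1, in2=1): fault-free G0=1, G1=1, G2=1, G3=1 → 1; observed 1. Eliminates G3 stuck-at-0.
Only G2 stuck-at-0 is consistent with every test.

G2 stuck-at-0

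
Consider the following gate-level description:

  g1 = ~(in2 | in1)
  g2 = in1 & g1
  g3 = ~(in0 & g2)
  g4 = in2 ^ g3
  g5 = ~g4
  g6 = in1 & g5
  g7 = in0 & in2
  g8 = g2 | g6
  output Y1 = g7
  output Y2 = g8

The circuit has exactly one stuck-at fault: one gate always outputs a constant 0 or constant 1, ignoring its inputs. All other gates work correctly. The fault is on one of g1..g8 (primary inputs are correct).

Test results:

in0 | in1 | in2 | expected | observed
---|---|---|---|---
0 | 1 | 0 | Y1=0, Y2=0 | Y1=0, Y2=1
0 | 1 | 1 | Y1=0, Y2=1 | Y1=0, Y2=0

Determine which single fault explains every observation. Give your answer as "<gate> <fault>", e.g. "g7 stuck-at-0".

Fault-free values for test 1 (in0=0, in1=1, in2=0): g1=0, g2=0, g3=1, g4=1, g5=0, g6=0, g7=0, g8=0, giving Y1=0, Y2=0. Observed Y1=0, Y2=1.
Test 1: faults giving observed Y1=0, Y2=1 are {g1 stuck-at-1, g2 stuck-at-1, g3 stuck-at-0, g4 stuck-at-0, g5 stuck-at-1, g6 stuck-at-1, g8 stuck-at-1}.
Test 2 (in0=0, in1=1, in2=1): fault-free g1=0, g2=0, g3=1, g4=0, g5=1, g6=1, g7=0, g8=1 → Y1=0, Y2=1; observed Y1=0, Y2=0. Eliminates g1 stuck-at-1, g2 stuck-at-1, g4 stuck-at-0, g5 stuck-at-1, g6 stuck-at-1, g8 stuck-at-1.
Only g3 stuck-at-0 is consistent with every test.

g3 stuck-at-0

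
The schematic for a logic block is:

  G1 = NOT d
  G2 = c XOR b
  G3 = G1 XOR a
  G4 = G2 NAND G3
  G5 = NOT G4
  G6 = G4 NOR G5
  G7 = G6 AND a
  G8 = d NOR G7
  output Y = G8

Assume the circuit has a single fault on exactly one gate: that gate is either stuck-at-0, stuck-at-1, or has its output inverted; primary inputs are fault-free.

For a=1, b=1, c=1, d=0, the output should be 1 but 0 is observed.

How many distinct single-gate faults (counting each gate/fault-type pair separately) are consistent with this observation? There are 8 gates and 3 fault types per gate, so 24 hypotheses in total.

6

Fault-free: G1=1, G2=0, G3=0, G4=1, G5=0, G6=0, G7=0, G8=1 → 1. Observed 0.
  G1: none of the 3 fault types match ✗
  G2: none of the 3 fault types match ✗
  G3: none of the 3 fault types match ✗
  G4: none of the 3 fault types match ✗
  G5: none of the 3 fault types match ✗
  G6: stuck-at-1, inverted output ✓; others ✗
  G7: stuck-at-1, inverted output ✓; others ✗
  G8: stuck-at-0, inverted output ✓; others ✗
Consistent faults: {G6 stuck-at-1, G6 inverted output, G7 stuck-at-1, G7 inverted output, G8 stuck-at-0, G8 inverted output} — 6 in all.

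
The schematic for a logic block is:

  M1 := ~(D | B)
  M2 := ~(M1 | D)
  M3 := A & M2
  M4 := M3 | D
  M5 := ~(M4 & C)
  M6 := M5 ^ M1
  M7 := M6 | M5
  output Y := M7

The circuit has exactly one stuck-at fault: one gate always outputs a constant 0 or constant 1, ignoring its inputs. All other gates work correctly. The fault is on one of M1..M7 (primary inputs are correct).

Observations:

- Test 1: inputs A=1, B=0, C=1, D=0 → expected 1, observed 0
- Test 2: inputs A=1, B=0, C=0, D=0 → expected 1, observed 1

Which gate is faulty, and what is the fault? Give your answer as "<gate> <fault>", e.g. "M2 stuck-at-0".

Fault-free values for test 1 (A=1, B=0, C=1, D=0): M1=1, M2=0, M3=0, M4=0, M5=1, M6=0, M7=1, giving Y=1. Observed 0.
Test 1: faults giving observed 0 are {M1 stuck-at-0, M7 stuck-at-0}.
Test 2 (A=1, B=0, C=0, D=0): fault-free M1=1, M2=0, M3=0, M4=0, M5=1, M6=0, M7=1 → 1; observed 1. Eliminates M7 stuck-at-0.
Only M1 stuck-at-0 is consistent with every test.

M1 stuck-at-0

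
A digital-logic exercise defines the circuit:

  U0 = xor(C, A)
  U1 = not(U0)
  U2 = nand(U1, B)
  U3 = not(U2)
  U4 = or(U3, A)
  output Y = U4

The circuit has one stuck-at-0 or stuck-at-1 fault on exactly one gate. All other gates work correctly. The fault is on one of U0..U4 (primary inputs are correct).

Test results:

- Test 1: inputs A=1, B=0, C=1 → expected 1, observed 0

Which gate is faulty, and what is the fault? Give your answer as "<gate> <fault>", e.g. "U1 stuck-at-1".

Fault-free values for test 1 (A=1, B=0, C=1): U0=0, U1=1, U2=1, U3=0, U4=1, giving Y=1. Observed 0.
Test 1: faults giving observed 0 are {U4 stuck-at-0}.
Only U4 stuck-at-0 is consistent with every test.

U4 stuck-at-0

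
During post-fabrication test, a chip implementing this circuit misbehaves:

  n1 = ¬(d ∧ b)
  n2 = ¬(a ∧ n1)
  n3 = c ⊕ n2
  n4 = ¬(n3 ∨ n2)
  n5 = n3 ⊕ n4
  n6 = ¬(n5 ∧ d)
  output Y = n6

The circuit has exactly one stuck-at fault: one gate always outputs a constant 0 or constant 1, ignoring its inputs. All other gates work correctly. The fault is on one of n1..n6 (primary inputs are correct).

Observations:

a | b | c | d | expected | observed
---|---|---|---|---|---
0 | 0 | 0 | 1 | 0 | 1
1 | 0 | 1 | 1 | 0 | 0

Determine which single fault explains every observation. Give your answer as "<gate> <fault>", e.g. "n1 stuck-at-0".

Fault-free values for test 1 (a=0, b=0, c=0, d=1): n1=1, n2=1, n3=1, n4=0, n5=1, n6=0, giving Y=0. Observed 1.
Test 1: faults giving observed 1 are {n3 stuck-at-0, n4 stuck-at-1, n5 stuck-at-0, n6 stuck-at-1}.
Test 2 (a=1, b=0, c=1, d=1): fault-free n1=1, n2=0, n3=1, n4=0, n5=1, n6=0 → 0; observed 0. Eliminates n4 stuck-at-1, n5 stuck-at-0, n6 stuck-at-1.
Only n3 stuck-at-0 is consistent with every test.

n3 stuck-at-0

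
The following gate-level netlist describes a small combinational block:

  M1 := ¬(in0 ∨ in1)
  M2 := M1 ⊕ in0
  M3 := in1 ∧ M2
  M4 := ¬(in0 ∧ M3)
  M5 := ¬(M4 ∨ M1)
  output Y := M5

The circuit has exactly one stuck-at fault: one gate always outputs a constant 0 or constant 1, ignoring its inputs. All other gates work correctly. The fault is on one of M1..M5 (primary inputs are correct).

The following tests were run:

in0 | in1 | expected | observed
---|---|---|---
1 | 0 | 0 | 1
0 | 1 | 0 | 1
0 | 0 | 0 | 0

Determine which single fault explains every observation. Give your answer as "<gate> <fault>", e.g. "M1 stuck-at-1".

Fault-free values for test 1 (in0=1, in1=0): M1=0, M2=1, M3=0, M4=1, M5=0, giving Y=0. Observed 1.
Test 1: faults giving observed 1 are {M3 stuck-at-1, M4 stuck-at-0, M5 stuck-at-1}.
Test 2 (in0=0, in1=1): fault-free M1=0, M2=0, M3=0, M4=1, M5=0 → 0; observed 1. Eliminates M3 stuck-at-1.
Test 3 (in0=0, in1=0): fault-free M1=1, M2=1, M3=0, M4=1, M5=0 → 0; observed 0. Eliminates M5 stuck-at-1.
Only M4 stuck-at-0 is consistent with every test.

M4 stuck-at-0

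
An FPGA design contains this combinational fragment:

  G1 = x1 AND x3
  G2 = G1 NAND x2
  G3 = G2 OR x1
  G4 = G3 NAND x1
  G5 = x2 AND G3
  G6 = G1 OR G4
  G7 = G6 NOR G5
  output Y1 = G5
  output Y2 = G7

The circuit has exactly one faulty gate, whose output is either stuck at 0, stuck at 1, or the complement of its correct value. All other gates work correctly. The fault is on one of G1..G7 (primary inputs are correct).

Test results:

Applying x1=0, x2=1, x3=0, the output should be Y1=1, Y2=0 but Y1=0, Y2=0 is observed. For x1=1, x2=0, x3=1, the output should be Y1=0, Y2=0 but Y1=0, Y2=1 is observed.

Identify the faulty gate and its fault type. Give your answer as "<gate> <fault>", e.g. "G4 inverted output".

Fault-free values for test 1 (x1=0, x2=1, x3=0): G1=0, G2=1, G3=1, G4=1, G5=1, G6=1, G7=0, giving Y1=1, Y2=0. Observed Y1=0, Y2=0.
Test 1: faults giving observed Y1=0, Y2=0 are {G1 stuck-at-1, G1 inverted output, G2 stuck-at-0, G2 inverted output, G3 stuck-at-0, G3 inverted output, G5 stuck-at-0, G5 inverted output}.
Test 2 (x1=1, x2=0, x3=1): fault-free G1=1, G2=1, G3=1, G4=0, G5=0, G6=1, G7=0 → Y1=0, Y2=0; observed Y1=0, Y2=1. Eliminates G1 stuck-at-1, G2 stuck-at-0, G2 inverted output, G3 stuck-at-0, G3 inverted output, G5 stuck-at-0, G5 inverted output.
Only G1 inverted output is consistent with every test.

G1 inverted output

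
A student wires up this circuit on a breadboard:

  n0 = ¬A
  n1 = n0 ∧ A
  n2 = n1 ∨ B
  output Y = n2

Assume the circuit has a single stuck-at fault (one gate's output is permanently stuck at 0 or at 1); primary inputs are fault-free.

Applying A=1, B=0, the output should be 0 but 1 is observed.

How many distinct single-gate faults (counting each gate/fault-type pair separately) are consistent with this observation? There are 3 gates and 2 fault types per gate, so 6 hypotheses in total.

Fault-free: n0=0, n1=0, n2=0 → 0. Observed 1.
  n0 stuck-at-0: output 0 ✗
  n0 stuck-at-1: output 1 ✓
  n1 stuck-at-0: output 0 ✗
  n1 stuck-at-1: output 1 ✓
  n2 stuck-at-0: output 0 ✗
  n2 stuck-at-1: output 1 ✓
Consistent faults: {n0 stuck-at-1, n1 stuck-at-1, n2 stuck-at-1} — 3 in all.

3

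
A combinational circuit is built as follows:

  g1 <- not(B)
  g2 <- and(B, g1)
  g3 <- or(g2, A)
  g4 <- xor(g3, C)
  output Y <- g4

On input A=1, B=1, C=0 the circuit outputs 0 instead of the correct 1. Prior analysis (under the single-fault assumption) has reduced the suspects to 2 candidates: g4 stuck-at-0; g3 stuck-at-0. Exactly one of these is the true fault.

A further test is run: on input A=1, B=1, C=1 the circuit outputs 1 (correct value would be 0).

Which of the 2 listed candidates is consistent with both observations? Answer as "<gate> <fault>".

g3 stuck-at-0

Evaluate each candidate on input A=1, B=1, C=1:
  g4 stuck-at-0: g1=0, g2=0, g3=1, g4=0 [stuck-at-0] → 0 — eliminated
  g3 stuck-at-0: g1=0, g2=0, g3=0 [stuck-at-0], g4=1 → 1 — matches
Only g3 stuck-at-0 reproduces the observed 1.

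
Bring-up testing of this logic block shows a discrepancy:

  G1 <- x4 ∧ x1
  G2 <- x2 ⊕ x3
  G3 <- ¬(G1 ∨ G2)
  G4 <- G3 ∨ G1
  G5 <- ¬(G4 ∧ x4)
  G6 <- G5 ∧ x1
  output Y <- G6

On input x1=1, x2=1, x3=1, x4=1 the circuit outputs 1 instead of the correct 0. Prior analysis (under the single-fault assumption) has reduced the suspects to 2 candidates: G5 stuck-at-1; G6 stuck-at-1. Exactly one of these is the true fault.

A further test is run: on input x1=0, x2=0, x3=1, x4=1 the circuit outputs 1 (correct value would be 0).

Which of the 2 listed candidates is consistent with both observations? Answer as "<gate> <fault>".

Evaluate each candidate on input x1=0, x2=0, x3=1, x4=1:
  G5 stuck-at-1: G1=0, G2=1, G3=0, G4=0, G5=1 [stuck-at-1], G6=0 → 0 — eliminated
  G6 stuck-at-1: G1=0, G2=1, G3=0, G4=0, G5=1, G6=1 [stuck-at-1] → 1 — matches
Only G6 stuck-at-1 reproduces the observed 1.

G6 stuck-at-1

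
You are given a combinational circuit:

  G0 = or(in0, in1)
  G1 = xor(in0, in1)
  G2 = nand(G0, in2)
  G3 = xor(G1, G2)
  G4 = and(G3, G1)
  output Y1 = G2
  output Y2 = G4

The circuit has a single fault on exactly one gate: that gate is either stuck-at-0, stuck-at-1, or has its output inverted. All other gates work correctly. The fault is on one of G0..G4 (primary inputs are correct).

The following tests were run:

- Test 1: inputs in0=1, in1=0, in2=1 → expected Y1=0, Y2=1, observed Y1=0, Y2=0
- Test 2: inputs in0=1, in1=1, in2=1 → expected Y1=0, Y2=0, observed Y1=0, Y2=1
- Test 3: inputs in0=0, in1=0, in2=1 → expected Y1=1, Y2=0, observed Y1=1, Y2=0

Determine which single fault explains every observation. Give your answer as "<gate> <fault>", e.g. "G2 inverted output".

Fault-free values for test 1 (in0=1, in1=0, in2=1): G0=1, G1=1, G2=0, G3=1, G4=1, giving Y1=0, Y2=1. Observed Y1=0, Y2=0.
Test 1: faults giving observed Y1=0, Y2=0 are {G1 stuck-at-0, G1 inverted output, G3 stuck-at-0, G3 inverted output, G4 stuck-at-0, G4 inverted output}.
Test 2 (in0=1, in1=1, in2=1): fault-free G0=1, G1=0, G2=0, G3=0, G4=0 → Y1=0, Y2=0; observed Y1=0, Y2=1. Eliminates G1 stuck-at-0, G3 stuck-at-0, G3 inverted output, G4 stuck-at-0.
Test 3 (in0=0, in1=0, in2=1): fault-free G0=0, G1=0, G2=1, G3=1, G4=0 → Y1=1, Y2=0; observed Y1=1, Y2=0. Eliminates G4 inverted output.
Only G1 inverted output is consistent with every test.

G1 inverted output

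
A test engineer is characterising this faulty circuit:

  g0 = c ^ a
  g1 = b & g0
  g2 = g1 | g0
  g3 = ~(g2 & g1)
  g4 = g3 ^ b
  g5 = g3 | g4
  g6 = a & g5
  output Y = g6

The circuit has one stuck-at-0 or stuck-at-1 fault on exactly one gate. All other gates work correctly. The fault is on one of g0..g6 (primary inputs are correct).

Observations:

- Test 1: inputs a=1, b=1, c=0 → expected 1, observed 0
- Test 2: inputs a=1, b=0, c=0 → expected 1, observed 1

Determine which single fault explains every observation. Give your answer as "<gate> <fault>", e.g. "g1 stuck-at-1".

Fault-free values for test 1 (a=1, b=1, c=0): g0=1, g1=1, g2=1, g3=0, g4=1, g5=1, g6=1, giving Y=1. Observed 0.
Test 1: faults giving observed 0 are {g4 stuck-at-0, g5 stuck-at-0, g6 stuck-at-0}.
Test 2 (a=1, b=0, c=0): fault-free g0=1, g1=0, g2=1, g3=1, g4=1, g5=1, g6=1 → 1; observed 1. Eliminates g5 stuck-at-0, g6 stuck-at-0.
Only g4 stuck-at-0 is consistent with every test.

g4 stuck-at-0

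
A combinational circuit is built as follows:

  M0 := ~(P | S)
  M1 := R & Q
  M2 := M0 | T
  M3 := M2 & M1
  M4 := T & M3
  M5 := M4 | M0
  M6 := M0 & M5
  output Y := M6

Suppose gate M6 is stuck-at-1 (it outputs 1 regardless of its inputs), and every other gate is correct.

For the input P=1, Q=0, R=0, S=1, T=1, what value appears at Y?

Propagate with M6 forced: M0=0, M1=0, M2=1, M3=0, M4=0, M5=0, M6=1 [stuck-at-1].
So Y = 1. (Without the fault it would be 0.)

1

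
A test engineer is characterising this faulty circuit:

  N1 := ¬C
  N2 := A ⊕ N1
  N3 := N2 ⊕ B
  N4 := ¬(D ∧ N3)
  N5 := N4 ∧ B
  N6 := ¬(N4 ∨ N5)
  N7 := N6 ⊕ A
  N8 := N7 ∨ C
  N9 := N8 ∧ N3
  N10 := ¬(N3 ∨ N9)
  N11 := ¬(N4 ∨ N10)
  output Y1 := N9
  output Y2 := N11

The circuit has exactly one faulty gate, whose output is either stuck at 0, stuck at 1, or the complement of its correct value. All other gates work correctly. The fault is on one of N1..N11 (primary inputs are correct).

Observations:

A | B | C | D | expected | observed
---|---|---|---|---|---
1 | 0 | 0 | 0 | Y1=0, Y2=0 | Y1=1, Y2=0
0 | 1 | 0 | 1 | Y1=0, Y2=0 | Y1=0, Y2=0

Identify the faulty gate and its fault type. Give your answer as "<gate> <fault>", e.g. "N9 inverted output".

Fault-free values for test 1 (A=1, B=0, C=0, D=0): N1=1, N2=0, N3=0, N4=1, N5=0, N6=0, N7=1, N8=1, N9=0, N10=1, N11=0, giving Y1=0, Y2=0. Observed Y1=1, Y2=0.
Test 1: faults giving observed Y1=1, Y2=0 are {N1 stuck-at-0, N1 inverted output, N2 stuck-at-1, N2 inverted output, N3 stuck-at-1, N3 inverted output, N9 stuck-at-1, N9 inverted output}.
Test 2 (A=0, B=1, C=0, D=1): fault-free N1=1, N2=1, N3=0, N4=1, N5=1, N6=0, N7=0, N8=0, N9=0, N10=1, N11=0 → Y1=0, Y2=0; observed Y1=0, Y2=0. Eliminates N1 stuck-at-0, N1 inverted output, N2 inverted output, N3 stuck-at-1, N3 inverted output, N9 stuck-at-1, N9 inverted output.
Only N2 stuck-at-1 is consistent with every test.

N2 stuck-at-1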